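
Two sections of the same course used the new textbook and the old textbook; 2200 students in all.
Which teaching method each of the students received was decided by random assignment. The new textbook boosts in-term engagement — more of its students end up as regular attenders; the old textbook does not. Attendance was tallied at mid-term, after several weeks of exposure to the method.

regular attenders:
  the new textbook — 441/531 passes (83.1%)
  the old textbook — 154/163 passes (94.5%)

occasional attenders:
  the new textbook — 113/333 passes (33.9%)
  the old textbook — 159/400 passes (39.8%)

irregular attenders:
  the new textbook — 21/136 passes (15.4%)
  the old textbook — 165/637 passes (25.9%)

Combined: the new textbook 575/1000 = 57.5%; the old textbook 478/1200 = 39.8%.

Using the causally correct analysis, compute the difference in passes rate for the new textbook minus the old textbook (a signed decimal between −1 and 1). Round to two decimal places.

+0.18

The stratified and pooled comparisons disagree (the old textbook wins within each mid-term attendance; the new textbook wins overall), so the answer turns on the causal role of mid-term attendance.
Mid-term attendance here is a post-treatment variable shaped by the teaching method; conditioning on it would introduce bias rather than remove it. The overall comparison is the causal one.
The causal difference is the pooled difference: 0.575 − 0.398 = +0.177.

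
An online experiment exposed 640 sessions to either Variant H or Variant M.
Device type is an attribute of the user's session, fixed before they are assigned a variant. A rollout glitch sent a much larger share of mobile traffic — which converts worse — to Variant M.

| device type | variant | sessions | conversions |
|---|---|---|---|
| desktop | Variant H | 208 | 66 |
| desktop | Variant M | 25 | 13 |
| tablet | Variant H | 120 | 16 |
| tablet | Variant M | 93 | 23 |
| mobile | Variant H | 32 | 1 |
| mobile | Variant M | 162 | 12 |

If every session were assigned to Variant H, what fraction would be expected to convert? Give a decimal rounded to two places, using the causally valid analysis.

Device type differs across variants for reasons unrelated to any effect of the variant itself, and it separately predicts the outcome — a classic confounder. We must compare within device type levels.
Standardising Variant H to the population device type mix: 0.364·66/208 + 0.333·16/120 + 0.303·1/32 = 0.169.

0.17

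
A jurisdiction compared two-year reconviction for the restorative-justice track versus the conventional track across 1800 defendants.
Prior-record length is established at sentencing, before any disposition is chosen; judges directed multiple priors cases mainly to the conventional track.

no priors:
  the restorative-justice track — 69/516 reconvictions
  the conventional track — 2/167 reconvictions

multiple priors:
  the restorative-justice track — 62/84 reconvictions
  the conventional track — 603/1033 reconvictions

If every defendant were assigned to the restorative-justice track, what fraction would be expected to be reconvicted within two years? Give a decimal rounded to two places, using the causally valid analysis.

0.51

the conventional track is lower inside every prior-record length stratum but the restorative-justice track is lower in aggregate. Whether to stratify depends on how prior-record length relates to the disposition.
The imbalance in prior-record length arose from how defendants were allocated, not from anything the disposition did; and prior-record length independently affects the outcome. The pooled gap is confounded — condition on prior-record length.
Standardising the restorative-justice track to the population prior-record length mix: 0.379·69/516 + 0.621·62/84 = 0.509.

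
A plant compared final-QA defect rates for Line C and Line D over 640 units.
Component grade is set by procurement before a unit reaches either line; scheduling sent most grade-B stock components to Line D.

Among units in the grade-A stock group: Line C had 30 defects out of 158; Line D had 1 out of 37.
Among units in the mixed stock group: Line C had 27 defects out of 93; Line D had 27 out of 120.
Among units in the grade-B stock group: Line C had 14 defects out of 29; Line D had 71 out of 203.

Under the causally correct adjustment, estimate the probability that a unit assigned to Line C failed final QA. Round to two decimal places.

0.33

The component grade-specific comparison favours Line D throughout, but the pooled figures favour Line C. The question is whether to condition on component grade.
The imbalance in component grade arose from how units were allocated, not from anything the line did; and component grade independently affects the outcome. The pooled gap is confounded — condition on component grade.
Standardising Line C to the population component grade mix: 0.305·30/158 + 0.333·27/93 + 0.362·14/29 = 0.329.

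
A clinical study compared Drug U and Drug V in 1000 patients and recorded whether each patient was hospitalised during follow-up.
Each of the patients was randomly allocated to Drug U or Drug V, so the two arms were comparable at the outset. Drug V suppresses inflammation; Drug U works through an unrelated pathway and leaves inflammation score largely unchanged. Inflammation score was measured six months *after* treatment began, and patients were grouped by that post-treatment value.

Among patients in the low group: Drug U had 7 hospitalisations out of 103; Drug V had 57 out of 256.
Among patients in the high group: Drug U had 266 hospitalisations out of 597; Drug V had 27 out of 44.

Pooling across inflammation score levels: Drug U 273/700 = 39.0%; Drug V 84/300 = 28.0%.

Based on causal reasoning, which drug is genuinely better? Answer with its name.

Drug V

Stratifying would compare drugs among patients the drugs themselves sorted into inflammation score groups — a form of selection on an intermediate. The unconditioned pooled rates give the total causal effect.
Pooled: Drug U 39.0% vs Drug V 28.0%; Drug V is lower overall.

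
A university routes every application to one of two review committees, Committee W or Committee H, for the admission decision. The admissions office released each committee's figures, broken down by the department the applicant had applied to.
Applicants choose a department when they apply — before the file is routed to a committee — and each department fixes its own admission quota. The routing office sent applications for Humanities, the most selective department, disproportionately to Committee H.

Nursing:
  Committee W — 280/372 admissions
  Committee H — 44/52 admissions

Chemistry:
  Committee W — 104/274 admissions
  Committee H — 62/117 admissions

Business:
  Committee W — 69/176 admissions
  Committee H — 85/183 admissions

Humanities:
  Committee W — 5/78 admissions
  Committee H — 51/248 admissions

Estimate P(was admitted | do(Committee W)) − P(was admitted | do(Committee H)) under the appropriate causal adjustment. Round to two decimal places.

The department-specific comparison favours Committee H throughout, but the pooled figures favour Committee W. The question is whether to condition on department.
Nothing the review committee does changes department; the imbalance is an allocation artefact. With department also predicting the outcome, the pooled figure is confounded, and the within-stratum comparison is the causal one.
Adjusting over the population distribution of department: 0.283·(0.753−0.846) + 0.261·(0.380−0.530) + 0.239·(0.392−0.464) + 0.217·(0.064−0.206) = -0.114.

-0.11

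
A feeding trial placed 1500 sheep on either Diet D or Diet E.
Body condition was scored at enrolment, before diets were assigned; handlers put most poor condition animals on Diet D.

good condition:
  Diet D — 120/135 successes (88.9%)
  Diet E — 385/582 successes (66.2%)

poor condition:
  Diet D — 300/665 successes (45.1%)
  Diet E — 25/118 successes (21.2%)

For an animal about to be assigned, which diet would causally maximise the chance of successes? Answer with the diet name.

Diet D

Starting body condition is set before the diet has any effect — it is not caused by the diet — and it independently drives the outcome. That makes it a confounder, so the causal comparison is within starting body condition levels.
Within each level — good condition: 88.9% vs 66.2%; poor condition: 45.1% vs 21.2% — Diet D is higher every time.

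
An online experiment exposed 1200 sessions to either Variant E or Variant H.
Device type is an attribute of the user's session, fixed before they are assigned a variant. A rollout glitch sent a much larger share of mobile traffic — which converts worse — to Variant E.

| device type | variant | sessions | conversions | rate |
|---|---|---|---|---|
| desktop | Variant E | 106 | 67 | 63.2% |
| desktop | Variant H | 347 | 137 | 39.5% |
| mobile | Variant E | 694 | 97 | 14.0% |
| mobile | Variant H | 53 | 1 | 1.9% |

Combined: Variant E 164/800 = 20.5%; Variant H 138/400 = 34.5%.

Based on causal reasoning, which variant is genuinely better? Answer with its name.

Within every device type level Variant E has the higher rate, yet pooled Variant H does — Simpson's reversal.
Since device type is a pre-existing factor (not a product of the variant) and it affects the outcome on its own, it is a confounder. The stratified rates, not the pooled rate, identify the causal effect.
Within each level — desktop: 63.2% vs 39.5%; mobile: 14.0% vs 1.9% — Variant E is higher every time.

Variant E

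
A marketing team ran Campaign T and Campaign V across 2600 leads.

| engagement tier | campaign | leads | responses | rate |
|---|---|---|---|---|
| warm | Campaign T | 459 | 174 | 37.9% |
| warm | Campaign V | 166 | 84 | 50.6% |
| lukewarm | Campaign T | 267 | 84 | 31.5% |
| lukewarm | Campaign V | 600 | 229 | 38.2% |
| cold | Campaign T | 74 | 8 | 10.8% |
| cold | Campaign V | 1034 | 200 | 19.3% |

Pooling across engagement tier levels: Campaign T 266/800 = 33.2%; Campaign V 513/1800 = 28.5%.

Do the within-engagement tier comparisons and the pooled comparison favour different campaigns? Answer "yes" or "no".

yes

Within each engagement tier level (warm 37.9% vs 50.6%; lukewarm 31.5% vs 38.2%; cold 10.8% vs 19.3%), Campaign V has the higher rate every time. Pooled: 33.2% vs 28.5% — Campaign T has the higher rate overall. The two comparisons disagree.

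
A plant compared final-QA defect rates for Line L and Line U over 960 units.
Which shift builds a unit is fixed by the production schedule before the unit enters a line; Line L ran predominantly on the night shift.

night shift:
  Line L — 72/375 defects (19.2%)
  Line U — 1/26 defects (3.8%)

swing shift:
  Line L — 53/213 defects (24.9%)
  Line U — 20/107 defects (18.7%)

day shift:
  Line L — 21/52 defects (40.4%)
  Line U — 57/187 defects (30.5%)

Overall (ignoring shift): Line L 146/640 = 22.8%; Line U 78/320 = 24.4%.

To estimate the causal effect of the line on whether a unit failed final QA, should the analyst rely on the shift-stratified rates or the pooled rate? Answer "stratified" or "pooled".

Line U is lower inside every shift stratum but Line L is lower in aggregate. Whether to stratify depends on how shift relates to the line.
Nothing the line does changes shift; the imbalance is an allocation artefact. With shift also predicting the outcome, the pooled figure is confounded, and the within-stratum comparison is the causal one.
Within each level — night shift: 19.2% vs 3.8%; swing shift: 24.9% vs 18.7%; day shift: 40.4% vs 30.5% — Line U is lower every time.

stratified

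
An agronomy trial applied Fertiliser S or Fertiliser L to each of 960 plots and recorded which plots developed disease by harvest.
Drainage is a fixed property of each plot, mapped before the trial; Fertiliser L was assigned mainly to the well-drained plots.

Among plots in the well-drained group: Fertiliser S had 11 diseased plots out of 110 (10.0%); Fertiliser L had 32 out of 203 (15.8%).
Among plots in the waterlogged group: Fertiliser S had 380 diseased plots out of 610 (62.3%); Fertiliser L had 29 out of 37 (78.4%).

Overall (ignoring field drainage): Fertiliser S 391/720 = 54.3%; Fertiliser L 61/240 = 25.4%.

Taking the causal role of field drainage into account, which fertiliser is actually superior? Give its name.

Fertiliser S

The stratified and pooled comparisons disagree (Fertiliser S wins within each field drainage; Fertiliser L wins overall), so the answer turns on the causal role of field drainage.
Here field drainage is a common cause — it drives both which fertiliser a case falls under and the outcome. The crude comparison mixes populations; the stratum-specific rates are the causally relevant ones.
Within each level — well-drained: 10.0% vs 15.8%; waterlogged: 62.3% vs 78.4% — Fertiliser S is lower every time.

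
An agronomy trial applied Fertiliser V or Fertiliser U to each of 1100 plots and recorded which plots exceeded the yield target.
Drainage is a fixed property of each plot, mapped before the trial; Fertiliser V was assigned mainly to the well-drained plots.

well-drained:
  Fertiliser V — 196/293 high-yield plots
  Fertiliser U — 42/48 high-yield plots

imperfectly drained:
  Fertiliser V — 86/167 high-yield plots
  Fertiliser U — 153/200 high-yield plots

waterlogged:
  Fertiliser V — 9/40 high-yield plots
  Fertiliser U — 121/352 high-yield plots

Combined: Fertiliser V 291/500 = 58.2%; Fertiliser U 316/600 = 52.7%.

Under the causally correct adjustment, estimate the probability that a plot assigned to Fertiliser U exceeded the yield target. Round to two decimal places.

0.65

The imbalance in field drainage arose from how plots were allocated, not from anything the fertiliser did; and field drainage independently affects the outcome. The pooled gap is confounded — condition on field drainage.
Standardising Fertiliser U to the population field drainage mix: 0.310·42/48 + 0.334·153/200 + 0.356·121/352 = 0.649.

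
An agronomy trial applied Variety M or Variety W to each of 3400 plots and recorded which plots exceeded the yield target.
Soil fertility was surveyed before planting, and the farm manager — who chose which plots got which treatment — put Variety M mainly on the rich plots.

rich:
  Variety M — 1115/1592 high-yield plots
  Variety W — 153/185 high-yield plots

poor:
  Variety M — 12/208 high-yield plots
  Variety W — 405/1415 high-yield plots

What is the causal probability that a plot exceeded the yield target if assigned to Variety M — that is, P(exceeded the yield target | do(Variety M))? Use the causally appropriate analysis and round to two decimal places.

Within every soil fertility level Variety W has the higher rate, yet pooled Variety M does — Simpson's reversal.
Soil fertility is set before the variety has any effect — it is not caused by the variety — and it independently drives the outcome. That makes it a confounder, so the causal comparison is within soil fertility levels.
Standardising Variety M to the population soil fertility mix: 0.523·1115/1592 + 0.477·12/208 = 0.394.

0.39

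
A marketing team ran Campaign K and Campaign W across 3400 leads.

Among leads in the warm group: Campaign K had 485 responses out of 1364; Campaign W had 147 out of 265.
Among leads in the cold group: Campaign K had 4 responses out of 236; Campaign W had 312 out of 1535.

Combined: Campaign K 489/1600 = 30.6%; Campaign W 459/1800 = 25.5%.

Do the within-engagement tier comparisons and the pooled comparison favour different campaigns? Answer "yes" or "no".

Within each engagement tier level (warm 35.6% vs 55.5%; cold 1.7% vs 20.3%), Campaign W has the higher rate every time. Pooled: 30.6% vs 25.5% — Campaign K has the higher rate overall. The two comparisons disagree.

yes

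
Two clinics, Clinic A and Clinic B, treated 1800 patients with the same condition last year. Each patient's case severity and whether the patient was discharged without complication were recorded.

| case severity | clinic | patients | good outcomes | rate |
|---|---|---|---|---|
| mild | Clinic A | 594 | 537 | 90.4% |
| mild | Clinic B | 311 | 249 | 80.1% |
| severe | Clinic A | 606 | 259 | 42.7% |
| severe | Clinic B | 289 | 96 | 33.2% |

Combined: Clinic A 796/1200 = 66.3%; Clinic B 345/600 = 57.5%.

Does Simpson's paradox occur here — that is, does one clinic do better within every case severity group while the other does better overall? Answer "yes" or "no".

Within each case severity level (mild 90.4% vs 80.1%; severe 42.7% vs 33.2%), Clinic A has the higher rate every time. Pooled: 66.3% vs 57.5% — Clinic A has the higher rate overall. They agree.

no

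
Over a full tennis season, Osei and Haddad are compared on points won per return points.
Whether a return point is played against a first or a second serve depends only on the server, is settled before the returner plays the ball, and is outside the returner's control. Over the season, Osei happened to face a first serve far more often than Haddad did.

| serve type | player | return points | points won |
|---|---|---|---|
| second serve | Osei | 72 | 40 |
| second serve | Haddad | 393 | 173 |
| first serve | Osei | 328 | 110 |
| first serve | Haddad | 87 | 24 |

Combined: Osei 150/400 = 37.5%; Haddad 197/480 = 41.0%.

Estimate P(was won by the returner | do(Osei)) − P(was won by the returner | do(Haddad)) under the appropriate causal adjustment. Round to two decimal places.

+0.09

Serve type differs across players for reasons unrelated to any effect of the player itself, and it separately predicts the outcome — a classic confounder. We must compare within serve type levels.
Adjusting over the population distribution of serve type: 0.528·(0.556−0.440) + 0.472·(0.335−0.276) = +0.089.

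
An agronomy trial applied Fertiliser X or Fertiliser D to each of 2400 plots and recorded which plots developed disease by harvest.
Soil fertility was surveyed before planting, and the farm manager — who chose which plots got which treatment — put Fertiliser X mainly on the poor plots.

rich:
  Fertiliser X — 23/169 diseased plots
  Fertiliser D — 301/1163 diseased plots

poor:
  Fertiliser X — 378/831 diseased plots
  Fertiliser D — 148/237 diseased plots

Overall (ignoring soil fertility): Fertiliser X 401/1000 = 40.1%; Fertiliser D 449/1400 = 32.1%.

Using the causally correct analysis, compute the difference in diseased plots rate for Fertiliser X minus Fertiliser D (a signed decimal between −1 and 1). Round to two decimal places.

-0.14

The imbalance in soil fertility arose from how plots were allocated, not from anything the fertiliser did; and soil fertility independently affects the outcome. The pooled gap is confounded — condition on soil fertility.
Adjusting over the population distribution of soil fertility: 0.555·(0.136−0.259) + 0.445·(0.455−0.624) = -0.144.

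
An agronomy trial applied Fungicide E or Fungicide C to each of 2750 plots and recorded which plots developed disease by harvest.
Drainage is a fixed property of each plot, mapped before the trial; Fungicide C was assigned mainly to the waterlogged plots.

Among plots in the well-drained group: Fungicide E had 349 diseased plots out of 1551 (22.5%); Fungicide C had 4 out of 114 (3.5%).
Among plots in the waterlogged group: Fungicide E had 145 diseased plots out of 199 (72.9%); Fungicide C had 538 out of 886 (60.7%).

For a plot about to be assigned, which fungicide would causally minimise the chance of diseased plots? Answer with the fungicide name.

Field drainage satisfies the back-door criterion: it is not a descendant of the fungicide, and it blocks the spurious path from fungicide to outcome. Adjusting for it (i.e., using the within-field drainage rates) gives the causal effect.
Within each level — well-drained: 22.5% vs 3.5%; waterlogged: 72.9% vs 60.7% — Fungicide C is lower every time.

Fungicide C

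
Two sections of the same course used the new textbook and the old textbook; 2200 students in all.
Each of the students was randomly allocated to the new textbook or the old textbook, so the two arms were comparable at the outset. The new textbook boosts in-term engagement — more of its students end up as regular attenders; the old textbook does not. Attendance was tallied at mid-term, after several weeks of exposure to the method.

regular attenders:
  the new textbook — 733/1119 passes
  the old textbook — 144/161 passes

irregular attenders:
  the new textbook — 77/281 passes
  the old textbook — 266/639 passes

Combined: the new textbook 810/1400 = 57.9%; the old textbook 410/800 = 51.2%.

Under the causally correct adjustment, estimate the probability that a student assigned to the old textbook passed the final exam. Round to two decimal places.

0.51

The mid-term attendance-specific comparison favours the old textbook throughout, but the pooled figures favour the new textbook. The question is whether to condition on mid-term attendance.
Mid-term attendance here is a post-treatment variable shaped by the teaching method; conditioning on it would introduce bias rather than remove it. The overall comparison is the causal one.
So P(outcome | do(the old textbook)) is just the pooled rate for the old textbook: 410/800 = 0.512.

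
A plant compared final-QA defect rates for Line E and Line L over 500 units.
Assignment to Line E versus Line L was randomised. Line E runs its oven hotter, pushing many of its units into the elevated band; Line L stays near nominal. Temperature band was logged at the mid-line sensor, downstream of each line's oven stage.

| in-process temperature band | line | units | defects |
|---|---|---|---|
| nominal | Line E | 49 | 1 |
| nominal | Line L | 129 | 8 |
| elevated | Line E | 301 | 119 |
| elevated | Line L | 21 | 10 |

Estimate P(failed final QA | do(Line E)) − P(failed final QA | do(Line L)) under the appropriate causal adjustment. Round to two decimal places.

Because the line influences in-process temperature band, in-process temperature band is a post-treatment mediator, not a confounder. Stratifying on it would bias the estimate; the causal effect is the crude pooled difference.
The causal difference is the pooled difference: 0.343 − 0.120 = +0.223.

+0.22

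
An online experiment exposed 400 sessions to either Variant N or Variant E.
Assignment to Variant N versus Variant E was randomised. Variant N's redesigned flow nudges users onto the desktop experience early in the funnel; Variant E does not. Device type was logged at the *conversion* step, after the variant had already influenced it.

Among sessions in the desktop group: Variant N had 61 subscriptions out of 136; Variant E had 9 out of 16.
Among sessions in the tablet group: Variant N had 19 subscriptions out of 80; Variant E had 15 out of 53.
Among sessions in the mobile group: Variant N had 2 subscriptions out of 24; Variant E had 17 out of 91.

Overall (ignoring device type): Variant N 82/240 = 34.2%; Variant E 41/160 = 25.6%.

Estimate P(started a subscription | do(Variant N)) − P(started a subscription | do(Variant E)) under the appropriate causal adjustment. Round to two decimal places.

Within every device type level Variant E has the higher rate, yet pooled Variant N does — Simpson's reversal.
Device type lies on the pathway variant → device type → outcome, so adjusting for it blocks the indirect effect. For the total causal effect of variant, use the unadjusted pooled rates.
The causal difference is the pooled difference: 0.342 − 0.256 = +0.085.

+0.09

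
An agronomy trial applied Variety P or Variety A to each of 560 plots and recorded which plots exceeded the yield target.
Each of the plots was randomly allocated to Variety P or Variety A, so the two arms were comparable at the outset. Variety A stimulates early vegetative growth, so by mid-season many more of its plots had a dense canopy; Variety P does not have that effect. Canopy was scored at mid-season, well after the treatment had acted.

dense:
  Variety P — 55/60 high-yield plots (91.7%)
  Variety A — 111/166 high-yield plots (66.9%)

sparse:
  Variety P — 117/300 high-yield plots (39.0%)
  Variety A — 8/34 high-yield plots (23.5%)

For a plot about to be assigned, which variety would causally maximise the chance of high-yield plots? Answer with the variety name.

Variety A

Because the variety influences mid-season canopy, mid-season canopy is a post-treatment mediator, not a confounder. Stratifying on it would bias the estimate; the causal effect is the crude pooled difference.
Pooled: Variety P 47.8% vs Variety A 59.5%; Variety A is higher overall.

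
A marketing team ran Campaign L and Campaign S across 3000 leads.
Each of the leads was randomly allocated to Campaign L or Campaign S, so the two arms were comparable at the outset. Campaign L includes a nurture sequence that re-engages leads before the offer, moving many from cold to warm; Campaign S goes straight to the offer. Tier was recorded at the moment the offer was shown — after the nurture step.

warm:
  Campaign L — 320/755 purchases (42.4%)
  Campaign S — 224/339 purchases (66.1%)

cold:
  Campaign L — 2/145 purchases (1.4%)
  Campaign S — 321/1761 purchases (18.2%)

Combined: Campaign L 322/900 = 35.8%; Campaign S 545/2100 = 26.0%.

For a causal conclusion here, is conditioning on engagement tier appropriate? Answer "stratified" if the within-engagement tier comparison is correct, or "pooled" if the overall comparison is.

Stratifying would compare campaigns among leads the campaigns themselves sorted into engagement tier groups — a form of selection on an intermediate. The unconditioned pooled rates give the total causal effect.
Pooled: Campaign L 35.8% vs Campaign S 26.0%; Campaign L is higher overall.

pooled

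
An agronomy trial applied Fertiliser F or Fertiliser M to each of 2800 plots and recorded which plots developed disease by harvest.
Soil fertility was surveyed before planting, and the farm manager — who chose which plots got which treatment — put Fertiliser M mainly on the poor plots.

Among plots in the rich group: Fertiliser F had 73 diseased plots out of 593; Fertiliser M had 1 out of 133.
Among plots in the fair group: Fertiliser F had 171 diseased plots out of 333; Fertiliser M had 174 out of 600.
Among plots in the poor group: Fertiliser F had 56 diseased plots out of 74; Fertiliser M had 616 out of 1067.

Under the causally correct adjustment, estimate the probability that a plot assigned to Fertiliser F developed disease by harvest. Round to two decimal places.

0.51

Within every soil fertility level Fertiliser M has the lower rate, yet pooled Fertiliser F does — Simpson's reversal.
Since soil fertility is a pre-existing factor (not a product of the fertiliser) and it affects the outcome on its own, it is a confounder. The stratified rates, not the pooled rate, identify the causal effect.
Standardising Fertiliser F to the population soil fertility mix: 0.259·73/593 + 0.333·171/333 + 0.407·56/74 = 0.511.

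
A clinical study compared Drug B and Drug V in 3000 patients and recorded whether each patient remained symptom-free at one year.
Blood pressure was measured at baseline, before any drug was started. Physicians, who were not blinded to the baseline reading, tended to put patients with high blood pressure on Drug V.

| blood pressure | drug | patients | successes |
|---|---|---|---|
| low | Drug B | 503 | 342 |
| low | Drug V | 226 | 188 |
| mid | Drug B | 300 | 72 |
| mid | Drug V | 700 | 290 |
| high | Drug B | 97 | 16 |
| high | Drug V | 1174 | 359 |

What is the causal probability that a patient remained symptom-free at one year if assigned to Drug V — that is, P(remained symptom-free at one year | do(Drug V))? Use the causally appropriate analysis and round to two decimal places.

0.47

Drug V is higher inside every blood pressure stratum but Drug B is higher in aggregate. Whether to stratify depends on how blood pressure relates to the drug.
Blood pressure is set before the drug has any effect — it is not caused by the drug — and it independently drives the outcome. That makes it a confounder, so the causal comparison is within blood pressure levels.
Standardising Drug V to the population blood pressure mix: 0.243·188/226 + 0.333·290/700 + 0.424·359/1174 = 0.470.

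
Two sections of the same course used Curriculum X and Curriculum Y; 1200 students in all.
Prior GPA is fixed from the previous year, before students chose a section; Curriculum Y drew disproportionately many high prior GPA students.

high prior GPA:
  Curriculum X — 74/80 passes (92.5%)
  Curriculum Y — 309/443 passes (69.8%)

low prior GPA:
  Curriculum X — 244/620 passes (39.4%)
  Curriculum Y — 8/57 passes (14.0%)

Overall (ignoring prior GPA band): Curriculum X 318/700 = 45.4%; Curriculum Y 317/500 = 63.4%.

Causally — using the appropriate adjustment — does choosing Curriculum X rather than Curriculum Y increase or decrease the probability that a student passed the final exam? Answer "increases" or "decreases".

The imbalance in prior GPA band arose from how students were allocated, not from anything the teaching method did; and prior GPA band independently affects the outcome. The pooled gap is confounded — condition on prior GPA band.
Within each level — high prior GPA: 92.5% vs 69.8%; low prior GPA: 39.4% vs 14.0% — Curriculum X is higher every time.

increases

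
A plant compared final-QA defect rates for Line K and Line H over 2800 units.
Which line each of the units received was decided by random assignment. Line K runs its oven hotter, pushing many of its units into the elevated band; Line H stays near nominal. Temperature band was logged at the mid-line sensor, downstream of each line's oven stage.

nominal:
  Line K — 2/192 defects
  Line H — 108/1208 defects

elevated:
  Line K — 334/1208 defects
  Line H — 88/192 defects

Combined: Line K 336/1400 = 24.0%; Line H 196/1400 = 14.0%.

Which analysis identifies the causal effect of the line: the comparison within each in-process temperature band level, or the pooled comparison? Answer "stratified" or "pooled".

pooled

The stratified and pooled comparisons disagree (Line K wins within each in-process temperature band; Line H wins overall), so the answer turns on the causal role of in-process temperature band.
In-process temperature band lies on the pathway line → in-process temperature band → outcome, so adjusting for it blocks the indirect effect. For the total causal effect of line, use the unadjusted pooled rates.
Pooled: Line K 24.0% vs Line H 14.0%; Line H is lower overall.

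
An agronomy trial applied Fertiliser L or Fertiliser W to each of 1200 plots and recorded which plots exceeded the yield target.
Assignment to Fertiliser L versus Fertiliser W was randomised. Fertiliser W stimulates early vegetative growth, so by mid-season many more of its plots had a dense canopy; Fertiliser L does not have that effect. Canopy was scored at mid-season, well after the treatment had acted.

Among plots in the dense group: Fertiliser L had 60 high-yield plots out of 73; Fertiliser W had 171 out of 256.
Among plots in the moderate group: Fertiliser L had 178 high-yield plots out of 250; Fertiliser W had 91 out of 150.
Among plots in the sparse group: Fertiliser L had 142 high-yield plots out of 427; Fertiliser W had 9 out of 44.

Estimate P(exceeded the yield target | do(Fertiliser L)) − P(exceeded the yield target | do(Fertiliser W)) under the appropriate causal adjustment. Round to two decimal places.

-0.10

Because the fertiliser influences mid-season canopy, mid-season canopy is a post-treatment mediator, not a confounder. Stratifying on it would bias the estimate; the causal effect is the crude pooled difference.
The causal difference is the pooled difference: 0.507 − 0.602 = -0.096.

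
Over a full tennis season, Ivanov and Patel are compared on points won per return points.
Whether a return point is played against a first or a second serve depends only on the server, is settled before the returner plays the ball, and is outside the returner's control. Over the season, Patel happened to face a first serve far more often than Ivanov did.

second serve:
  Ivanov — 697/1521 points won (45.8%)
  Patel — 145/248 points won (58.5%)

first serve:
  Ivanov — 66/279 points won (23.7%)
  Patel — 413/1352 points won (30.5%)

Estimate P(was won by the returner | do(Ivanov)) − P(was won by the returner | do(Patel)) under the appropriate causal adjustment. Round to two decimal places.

-0.10

Within every serve type level Patel has the higher rate, yet pooled Ivanov does — Simpson's reversal.
Serve type is set before the player has any effect — it is not caused by the player — and it independently drives the outcome. That makes it a confounder, so the causal comparison is within serve type levels.
Adjusting over the population distribution of serve type: 0.520·(0.458−0.585) + 0.480·(0.237−0.305) = -0.099.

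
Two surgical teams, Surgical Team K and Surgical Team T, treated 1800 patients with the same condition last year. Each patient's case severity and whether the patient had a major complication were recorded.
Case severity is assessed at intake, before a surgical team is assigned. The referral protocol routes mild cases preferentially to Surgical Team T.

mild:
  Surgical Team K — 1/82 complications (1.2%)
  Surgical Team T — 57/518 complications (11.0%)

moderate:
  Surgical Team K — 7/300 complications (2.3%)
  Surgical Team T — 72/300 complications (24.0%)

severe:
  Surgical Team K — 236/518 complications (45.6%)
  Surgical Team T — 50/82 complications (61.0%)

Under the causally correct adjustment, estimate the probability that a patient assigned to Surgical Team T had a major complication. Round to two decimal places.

0.32

Here case severity is a common cause — it drives both which surgical team a case falls under and the outcome. The crude comparison mixes populations; the stratum-specific rates are the causally relevant ones.
Standardising Surgical Team T to the population case severity mix: 0.333·57/518 + 0.333·72/300 + 0.333·50/82 = 0.320.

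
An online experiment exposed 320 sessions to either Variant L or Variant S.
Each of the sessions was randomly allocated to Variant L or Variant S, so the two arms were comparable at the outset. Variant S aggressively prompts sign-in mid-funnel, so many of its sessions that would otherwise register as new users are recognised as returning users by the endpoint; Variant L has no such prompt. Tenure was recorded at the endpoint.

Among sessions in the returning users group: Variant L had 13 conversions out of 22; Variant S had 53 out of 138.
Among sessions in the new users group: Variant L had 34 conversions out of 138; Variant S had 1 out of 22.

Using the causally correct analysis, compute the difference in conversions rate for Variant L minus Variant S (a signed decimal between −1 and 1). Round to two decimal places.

Because the variant influences user tenure, user tenure is a post-treatment mediator, not a confounder. Stratifying on it would bias the estimate; the causal effect is the crude pooled difference.
The causal difference is the pooled difference: 0.294 − 0.338 = -0.044.

-0.04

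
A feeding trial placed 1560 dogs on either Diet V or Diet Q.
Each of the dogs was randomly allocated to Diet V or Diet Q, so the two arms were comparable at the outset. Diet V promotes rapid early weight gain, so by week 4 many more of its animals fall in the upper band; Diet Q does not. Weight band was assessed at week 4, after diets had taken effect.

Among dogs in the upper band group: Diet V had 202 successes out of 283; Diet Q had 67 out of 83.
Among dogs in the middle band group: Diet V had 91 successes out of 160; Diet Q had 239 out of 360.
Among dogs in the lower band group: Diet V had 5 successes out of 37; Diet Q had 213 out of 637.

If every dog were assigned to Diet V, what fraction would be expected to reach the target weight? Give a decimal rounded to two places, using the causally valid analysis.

0.62

Week-4 weight band lies on the pathway diet → week-4 weight band → outcome, so adjusting for it blocks the indirect effect. For the total causal effect of diet, use the unadjusted pooled rates.
So P(outcome | do(Diet V)) is just the pooled rate for Diet V: 298/480 = 0.621.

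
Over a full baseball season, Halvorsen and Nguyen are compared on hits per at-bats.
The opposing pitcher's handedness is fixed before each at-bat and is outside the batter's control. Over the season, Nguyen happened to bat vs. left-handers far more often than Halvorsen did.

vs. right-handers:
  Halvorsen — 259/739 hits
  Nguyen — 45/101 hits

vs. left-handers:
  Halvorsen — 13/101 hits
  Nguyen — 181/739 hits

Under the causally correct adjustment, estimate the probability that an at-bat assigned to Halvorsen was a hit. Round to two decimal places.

0.24

Pitcher handedness differs across players for reasons unrelated to any effect of the player itself, and it separately predicts the outcome — a classic confounder. We must compare within pitcher handedness levels.
Standardising Halvorsen to the population pitcher handedness mix: 0.500·259/739 + 0.500·13/101 = 0.240.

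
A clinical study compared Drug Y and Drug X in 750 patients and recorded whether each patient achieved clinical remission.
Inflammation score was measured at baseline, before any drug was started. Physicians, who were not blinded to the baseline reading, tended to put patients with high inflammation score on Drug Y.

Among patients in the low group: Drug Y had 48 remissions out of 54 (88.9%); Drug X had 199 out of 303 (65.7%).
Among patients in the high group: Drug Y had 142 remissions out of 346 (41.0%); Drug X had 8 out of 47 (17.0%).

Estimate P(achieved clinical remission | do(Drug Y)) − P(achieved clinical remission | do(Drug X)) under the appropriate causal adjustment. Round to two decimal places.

The inflammation score-specific comparison favours Drug Y throughout, but the pooled figures favour Drug X. The question is whether to condition on inflammation score.
Since inflammation score is a pre-existing factor (not a product of the drug) and it affects the outcome on its own, it is a confounder. The stratified rates, not the pooled rate, identify the causal effect.
Adjusting over the population distribution of inflammation score: 0.476·(0.889−0.657) + 0.524·(0.410−0.170) = +0.236.

+0.24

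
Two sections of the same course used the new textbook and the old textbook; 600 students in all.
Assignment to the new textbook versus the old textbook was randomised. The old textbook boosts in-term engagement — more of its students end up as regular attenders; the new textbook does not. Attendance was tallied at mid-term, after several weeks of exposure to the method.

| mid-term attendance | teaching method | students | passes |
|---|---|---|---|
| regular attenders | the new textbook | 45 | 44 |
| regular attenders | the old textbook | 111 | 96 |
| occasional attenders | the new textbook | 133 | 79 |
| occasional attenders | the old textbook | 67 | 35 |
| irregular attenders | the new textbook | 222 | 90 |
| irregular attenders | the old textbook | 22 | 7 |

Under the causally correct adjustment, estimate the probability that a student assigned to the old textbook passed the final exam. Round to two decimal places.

0.69

The mid-term attendance-specific comparison favours the new textbook throughout, but the pooled figures favour the old textbook. The question is whether to condition on mid-term attendance.
Stratifying would compare teaching methods among students the teaching methods themselves sorted into mid-term attendance groups — a form of selection on an intermediate. The unconditioned pooled rates give the total causal effect.
So P(outcome | do(the old textbook)) is just the pooled rate for the old textbook: 138/200 = 0.690.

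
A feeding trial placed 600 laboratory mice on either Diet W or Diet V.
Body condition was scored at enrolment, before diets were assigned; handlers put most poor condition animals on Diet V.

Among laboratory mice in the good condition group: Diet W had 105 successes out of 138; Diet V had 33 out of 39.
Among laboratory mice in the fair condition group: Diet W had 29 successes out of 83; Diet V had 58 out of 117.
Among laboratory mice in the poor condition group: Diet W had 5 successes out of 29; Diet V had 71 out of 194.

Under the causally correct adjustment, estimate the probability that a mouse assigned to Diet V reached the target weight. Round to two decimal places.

0.55

Since starting body condition is a pre-existing factor (not a product of the diet) and it affects the outcome on its own, it is a confounder. The stratified rates, not the pooled rate, identify the causal effect.
Standardising Diet V to the population starting body condition mix: 0.295·33/39 + 0.333·58/117 + 0.372·71/194 = 0.551.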